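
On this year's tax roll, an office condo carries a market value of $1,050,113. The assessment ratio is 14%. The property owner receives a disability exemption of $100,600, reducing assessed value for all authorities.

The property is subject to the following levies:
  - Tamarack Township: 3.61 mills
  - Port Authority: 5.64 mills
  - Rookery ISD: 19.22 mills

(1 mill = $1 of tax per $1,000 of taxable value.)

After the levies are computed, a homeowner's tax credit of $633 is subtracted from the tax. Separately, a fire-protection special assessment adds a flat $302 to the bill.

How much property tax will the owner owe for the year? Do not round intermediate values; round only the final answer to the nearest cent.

Assessed value = $1,050,113 × 0.14 = $147,015.82
Taxable value = $147,015.82 − $100,600 = $46,415.82
Tamarack Township: $46,415.82 × 0.00361 = $167.5611102
Port Authority: $46,415.82 × 0.00564 = $261.7852248
Rookery ISD: $46,415.82 × 0.01922 = $892.1120604
Levies subtotal = $1,321.4583954
After credit = $1,321.4583954 − $633 = $688.4583954
Total = $688.4583954 + $302 = $990.4583954

$990.46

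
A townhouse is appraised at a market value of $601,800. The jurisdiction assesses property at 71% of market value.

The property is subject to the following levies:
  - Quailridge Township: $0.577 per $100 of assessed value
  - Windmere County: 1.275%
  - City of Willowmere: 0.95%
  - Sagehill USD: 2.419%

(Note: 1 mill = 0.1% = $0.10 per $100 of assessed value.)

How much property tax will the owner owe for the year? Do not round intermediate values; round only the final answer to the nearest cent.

Assessed value = $601,800 × 0.71 = $427,278
Quailridge Township: $427,278 × 0.00577 = $2,465.39406
Windmere County: $427,278 × 0.01275 = $5,447.7945
City of Willowmere: $427,278 × 0.0095 = $4,059.141
Sagehill USD: $427,278 × 0.02419 = $10,335.85482
Total = $22,308.18438

$22,308.18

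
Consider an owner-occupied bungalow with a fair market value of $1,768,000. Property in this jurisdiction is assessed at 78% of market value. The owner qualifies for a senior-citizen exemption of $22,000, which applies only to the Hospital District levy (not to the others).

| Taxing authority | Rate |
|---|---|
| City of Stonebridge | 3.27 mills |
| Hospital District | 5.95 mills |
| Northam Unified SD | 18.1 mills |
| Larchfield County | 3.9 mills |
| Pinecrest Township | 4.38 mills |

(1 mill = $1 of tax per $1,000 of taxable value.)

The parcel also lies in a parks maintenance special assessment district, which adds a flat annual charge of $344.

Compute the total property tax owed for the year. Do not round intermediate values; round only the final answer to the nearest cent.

Assessed value = $1,768,000 × 0.78 = $1,379,040
City of Stonebridge: $1,379,040 × 0.00327 = $4,509.4608
Hospital District: ($1,379,040 − $22,000) × 0.00595 = $1,357,040 × 0.00595 = $8,074.388
Northam Unified SD: $1,379,040 × 0.0181 = $24,960.624
Larchfield County: $1,379,040 × 0.0039 = $5,378.256
Pinecrest Township: $1,379,040 × 0.00438 = $6,040.1952
Levies subtotal = $48,962.924
Total = $48,962.924 + $344 = $49,306.924

$49,306.92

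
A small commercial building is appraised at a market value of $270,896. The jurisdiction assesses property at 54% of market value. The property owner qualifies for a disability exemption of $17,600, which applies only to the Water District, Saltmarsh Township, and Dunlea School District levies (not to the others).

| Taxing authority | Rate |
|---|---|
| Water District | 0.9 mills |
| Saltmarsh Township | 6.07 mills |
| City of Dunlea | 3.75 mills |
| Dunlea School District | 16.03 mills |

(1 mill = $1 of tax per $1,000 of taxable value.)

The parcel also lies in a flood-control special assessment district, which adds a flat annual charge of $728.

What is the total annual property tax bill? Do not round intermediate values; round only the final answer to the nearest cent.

Assessed value = $270,896 × 0.54 = $146,283.84
Water District: ($146,283.84 − $17,600) × 0.0009 = $128,683.84 × 0.0009 = $115.815456
Saltmarsh Township: ($146,283.84 − $17,600) × 0.00607 = $128,683.84 × 0.00607 = $781.1109088
City of Dunlea: $146,283.84 × 0.00375 = $548.5644
Dunlea School District: ($146,283.84 − $17,600) × 0.01603 = $128,683.84 × 0.01603 = $2,062.8019552
Levies subtotal = $3,508.29272
Total = $3,508.29272 + $728 = $4,236.29272

$4,236.29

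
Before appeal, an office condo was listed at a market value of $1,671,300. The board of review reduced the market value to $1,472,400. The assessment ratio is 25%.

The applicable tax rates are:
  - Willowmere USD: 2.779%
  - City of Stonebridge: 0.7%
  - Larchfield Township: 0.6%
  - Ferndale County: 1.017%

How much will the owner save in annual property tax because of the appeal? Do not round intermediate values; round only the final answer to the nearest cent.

Old assessed value = $1,671,300 × 0.25 = $417,825
New assessed value = $1,472,400 × 0.25 = $368,100
Combined rate = 0.02779 + 0.007 + 0.006 + 0.01017 = 0.05096
Old tax = $417,825 × 0.05096 = $21,292.362
New tax = $368,100 × 0.05096 = $18,758.376
Reduction = $21,292.362 − $18,758.376 = $2,533.986

$2,533.99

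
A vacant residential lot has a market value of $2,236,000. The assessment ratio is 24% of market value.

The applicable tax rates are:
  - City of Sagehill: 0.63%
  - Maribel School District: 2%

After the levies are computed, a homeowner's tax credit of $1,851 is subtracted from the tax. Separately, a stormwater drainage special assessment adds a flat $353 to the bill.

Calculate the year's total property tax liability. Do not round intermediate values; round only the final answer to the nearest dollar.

$12,616

Assessed value = $2,236,000 × 0.24 = $536,640
City of Sagehill: $536,640 × 0.0063 = $3,380.832
Maribel School District: $536,640 × 0.02 = $10,732.8
Levies subtotal = $14,113.632
After credit = $14,113.632 − $1,851 = $12,262.632
Total = $12,262.632 + $353 = $12,615.632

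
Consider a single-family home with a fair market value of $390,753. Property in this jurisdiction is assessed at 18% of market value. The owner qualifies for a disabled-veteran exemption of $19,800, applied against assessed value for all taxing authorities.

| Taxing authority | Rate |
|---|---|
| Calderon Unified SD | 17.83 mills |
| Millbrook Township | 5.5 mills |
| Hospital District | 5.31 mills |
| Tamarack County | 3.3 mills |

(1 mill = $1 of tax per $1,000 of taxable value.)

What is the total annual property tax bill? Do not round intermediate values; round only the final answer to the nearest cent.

$1,614.11

Assessed value = $390,753 × 0.18 = $70,335.54
Taxable value = $70,335.54 − $19,800 = $50,535.54
Calderon Unified SD: $50,535.54 × 0.01783 = $901.0486782
Millbrook Township: $50,535.54 × 0.0055 = $277.94547
Hospital District: $50,535.54 × 0.00531 = $268.3437174
Tamarack County: $50,535.54 × 0.0033 = $166.767282
Total = $901.0486782 + $277.94547 + $268.3437174 + $166.767282 = $1,614.1051476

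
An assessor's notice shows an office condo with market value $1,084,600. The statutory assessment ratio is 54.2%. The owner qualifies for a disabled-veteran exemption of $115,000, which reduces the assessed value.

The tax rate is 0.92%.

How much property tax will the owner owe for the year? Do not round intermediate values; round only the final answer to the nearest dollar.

Assessed value = $1,084,600 × 0.542 = $587,853.2
Taxable value = $587,853.2 − $115,000 = $472,853.2
Tax = $472,853.2 × 0.0092 = $4,350.24944

$4,350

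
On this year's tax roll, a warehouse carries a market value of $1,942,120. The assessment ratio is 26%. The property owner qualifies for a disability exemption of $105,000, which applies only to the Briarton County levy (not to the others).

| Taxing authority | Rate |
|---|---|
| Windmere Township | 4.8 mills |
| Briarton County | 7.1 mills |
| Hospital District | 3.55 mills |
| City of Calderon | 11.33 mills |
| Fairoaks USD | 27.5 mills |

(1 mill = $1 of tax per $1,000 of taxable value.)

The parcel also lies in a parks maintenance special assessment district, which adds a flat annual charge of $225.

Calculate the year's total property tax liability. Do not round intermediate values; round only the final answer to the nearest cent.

Assessed value = $1,942,120 × 0.26 = $504,951.2
Windmere Township: $504,951.2 × 0.0048 = $2,423.76576
Briarton County: ($504,951.2 − $105,000) × 0.0071 = $399,951.2 × 0.0071 = $2,839.65352
Hospital District: $504,951.2 × 0.00355 = $1,792.57676
City of Calderon: $504,951.2 × 0.01133 = $5,721.097096
Fairoaks USD: $504,951.2 × 0.0275 = $13,886.158
Levies subtotal = $26,663.251136
Total = $26,663.251136 + $225 = $26,888.251136

$26,888.25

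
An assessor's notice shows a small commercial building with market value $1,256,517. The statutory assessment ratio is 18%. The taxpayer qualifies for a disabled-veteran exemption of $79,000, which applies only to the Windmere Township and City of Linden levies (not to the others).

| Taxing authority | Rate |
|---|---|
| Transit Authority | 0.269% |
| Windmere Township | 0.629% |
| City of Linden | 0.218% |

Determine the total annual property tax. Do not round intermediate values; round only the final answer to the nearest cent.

$1,854.96

Assessed value = $1,256,517 × 0.18 = $226,173.06
Transit Authority: $226,173.06 × 0.00269 = $608.4055314
Windmere Township: ($226,173.06 − $79,000) × 0.00629 = $147,173.06 × 0.00629 = $925.7185474
City of Linden: ($226,173.06 − $79,000) × 0.00218 = $147,173.06 × 0.00218 = $320.8372708
Total = $1,854.9613496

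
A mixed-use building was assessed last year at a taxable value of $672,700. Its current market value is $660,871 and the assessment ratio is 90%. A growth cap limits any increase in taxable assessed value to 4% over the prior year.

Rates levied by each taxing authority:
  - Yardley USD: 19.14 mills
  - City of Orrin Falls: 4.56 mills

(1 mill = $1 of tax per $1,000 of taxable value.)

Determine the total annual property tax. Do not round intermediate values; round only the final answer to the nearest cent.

$14,096.38

Uncapped assessed value = $660,871 × 0.9 = $594,783.9
Cap limit = $672,700 × 1.04 = $699,608
Taxable assessed value = min($594,783.9, $699,608) = $594,783.9 (cap does not bind)
Yardley USD: $594,783.9 × 0.01914 = $11,384.163846
City of Orrin Falls: $594,783.9 × 0.00456 = $2,712.214584
Total = $14,096.37843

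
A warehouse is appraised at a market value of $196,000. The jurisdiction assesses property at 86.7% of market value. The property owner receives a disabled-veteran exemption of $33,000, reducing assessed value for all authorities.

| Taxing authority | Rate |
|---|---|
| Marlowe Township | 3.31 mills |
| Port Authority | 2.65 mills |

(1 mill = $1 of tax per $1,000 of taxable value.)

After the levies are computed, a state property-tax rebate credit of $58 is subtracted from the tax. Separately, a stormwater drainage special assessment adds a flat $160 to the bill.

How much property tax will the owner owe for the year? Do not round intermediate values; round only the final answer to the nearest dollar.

$918

Assessed value = $196,000 × 0.867 = $169,932
Taxable value = $169,932 − $33,000 = $136,932
Marlowe Township: $136,932 × 0.00331 = $453.24492
Port Authority: $136,932 × 0.00265 = $362.8698
Levies subtotal = $816.11472
After credit = $816.11472 − $58 = $758.11472
Total = $758.11472 + $160 = $918.11472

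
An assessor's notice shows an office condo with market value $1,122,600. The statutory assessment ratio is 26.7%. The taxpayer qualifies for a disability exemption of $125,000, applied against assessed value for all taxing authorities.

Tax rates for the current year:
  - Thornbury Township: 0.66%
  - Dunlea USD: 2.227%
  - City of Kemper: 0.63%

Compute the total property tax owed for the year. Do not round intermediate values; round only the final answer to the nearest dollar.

$6,145

Assessed value = $1,122,600 × 0.267 = $299,734.2
Taxable value = $299,734.2 − $125,000 = $174,734.2
Thornbury Township: $174,734.2 × 0.0066 = $1,153.24572
Dunlea USD: $174,734.2 × 0.02227 = $3,891.330634
City of Kemper: $174,734.2 × 0.0063 = $1,100.82546
Total = $1,153.24572 + $3,891.330634 + $1,100.82546 = $6,145.401814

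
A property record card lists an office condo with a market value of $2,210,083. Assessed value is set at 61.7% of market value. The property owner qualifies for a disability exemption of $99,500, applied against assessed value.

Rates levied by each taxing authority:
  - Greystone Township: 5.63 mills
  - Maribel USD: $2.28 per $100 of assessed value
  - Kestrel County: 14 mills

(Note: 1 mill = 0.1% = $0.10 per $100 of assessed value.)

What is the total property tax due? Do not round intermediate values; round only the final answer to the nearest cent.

$53,636.66

Assessed value = $2,210,083 × 0.617 = $1,363,621.211
Taxable value = $1,363,621.211 − $99,500 = $1,264,121.211
Greystone Township: $1,264,121.211 × 0.00563 = $7,117.00241793
Maribel USD: $1,264,121.211 × 0.0228 = $28,821.9636108
Kestrel County: $1,264,121.211 × 0.014 = $17,697.696954
Total = $53,636.66298273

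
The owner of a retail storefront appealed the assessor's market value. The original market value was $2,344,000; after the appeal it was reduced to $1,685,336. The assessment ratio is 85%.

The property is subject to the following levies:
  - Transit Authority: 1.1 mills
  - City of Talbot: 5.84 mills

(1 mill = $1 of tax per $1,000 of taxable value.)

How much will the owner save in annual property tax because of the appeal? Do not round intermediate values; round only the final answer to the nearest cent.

Old assessed value = $2,344,000 × 0.85 = $1,992,400
New assessed value = $1,685,336 × 0.85 = $1,432,535.6
Combined rate = 0.0011 + 0.00584 = 0.00694
Old tax = $1,992,400 × 0.00694 = $13,827.256
New tax = $1,432,535.6 × 0.00694 = $9,941.797064
Reduction = $13,827.256 − $9,941.797064 = $3,885.458936

$3,885.46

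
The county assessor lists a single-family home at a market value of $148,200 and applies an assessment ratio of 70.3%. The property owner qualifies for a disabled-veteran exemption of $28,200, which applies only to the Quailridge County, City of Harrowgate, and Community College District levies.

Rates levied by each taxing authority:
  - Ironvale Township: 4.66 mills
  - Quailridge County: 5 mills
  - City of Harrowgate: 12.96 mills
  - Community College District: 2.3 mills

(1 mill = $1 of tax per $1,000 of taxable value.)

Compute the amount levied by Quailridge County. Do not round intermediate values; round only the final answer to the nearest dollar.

$380

Assessed value = $148,200 × 0.703 = $104,184.6
Quailridge County taxable value = $104,184.6 − $28,200 = $75,984.6
Quailridge County levy = $75,984.6 × 0.005 = $379.923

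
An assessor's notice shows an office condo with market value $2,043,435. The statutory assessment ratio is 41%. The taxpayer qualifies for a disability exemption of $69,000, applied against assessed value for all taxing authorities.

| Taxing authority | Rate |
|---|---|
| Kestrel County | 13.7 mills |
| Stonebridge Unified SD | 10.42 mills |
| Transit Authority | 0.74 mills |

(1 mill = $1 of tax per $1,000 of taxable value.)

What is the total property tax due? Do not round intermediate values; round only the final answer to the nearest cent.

$19,112.58

Assessed value = $2,043,435 × 0.41 = $837,808.35
Taxable value = $837,808.35 − $69,000 = $768,808.35
Kestrel County: $768,808.35 × 0.0137 = $10,532.674395
Stonebridge Unified SD: $768,808.35 × 0.01042 = $8,010.983007
Transit Authority: $768,808.35 × 0.00074 = $568.918179
Total = $10,532.674395 + $8,010.983007 + $568.918179 = $19,112.575581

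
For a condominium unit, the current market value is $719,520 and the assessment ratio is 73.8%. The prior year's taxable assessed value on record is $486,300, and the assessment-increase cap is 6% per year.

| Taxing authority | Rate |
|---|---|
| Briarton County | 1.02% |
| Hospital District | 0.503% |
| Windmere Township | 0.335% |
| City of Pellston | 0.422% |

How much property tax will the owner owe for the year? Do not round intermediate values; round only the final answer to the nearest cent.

Uncapped assessed value = $719,520 × 0.738 = $531,005.76
Cap limit = $486,300 × 1.06 = $515,478
Taxable assessed value = min($531,005.76, $515,478) = $515,478 (cap binds)
Briarton County: $515,478 × 0.0102 = $5,257.8756
Hospital District: $515,478 × 0.00503 = $2,592.85434
Windmere Township: $515,478 × 0.00335 = $1,726.8513
City of Pellston: $515,478 × 0.00422 = $2,175.31716
Total = $11,752.8984

$11,752.90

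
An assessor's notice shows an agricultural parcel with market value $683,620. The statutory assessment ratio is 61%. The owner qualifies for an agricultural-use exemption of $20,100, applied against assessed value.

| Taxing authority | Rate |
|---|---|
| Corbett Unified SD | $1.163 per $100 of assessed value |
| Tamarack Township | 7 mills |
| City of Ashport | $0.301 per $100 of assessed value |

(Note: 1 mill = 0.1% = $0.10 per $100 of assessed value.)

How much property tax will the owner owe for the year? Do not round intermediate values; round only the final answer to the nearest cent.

Assessed value = $683,620 × 0.61 = $417,008.2
Taxable value = $417,008.2 − $20,100 = $396,908.2
Corbett Unified SD: $396,908.2 × 0.01163 = $4,616.042366
Tamarack Township: $396,908.2 × 0.007 = $2,778.3574
City of Ashport: $396,908.2 × 0.00301 = $1,194.693682
Total = $8,589.093448

$8,589.09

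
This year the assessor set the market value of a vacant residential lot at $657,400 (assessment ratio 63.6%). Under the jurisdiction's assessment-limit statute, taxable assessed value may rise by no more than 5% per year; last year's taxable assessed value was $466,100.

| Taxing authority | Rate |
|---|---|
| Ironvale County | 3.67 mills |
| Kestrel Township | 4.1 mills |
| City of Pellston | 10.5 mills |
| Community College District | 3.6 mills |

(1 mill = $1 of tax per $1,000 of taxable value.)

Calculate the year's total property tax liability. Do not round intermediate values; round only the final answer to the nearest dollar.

$9,144

Uncapped assessed value = $657,400 × 0.636 = $418,106.4
Cap limit = $466,100 × 1.05 = $489,405
Taxable assessed value = min($418,106.4, $489,405) = $418,106.4 (cap does not bind)
Ironvale County: $418,106.4 × 0.00367 = $1,534.450488
Kestrel Township: $418,106.4 × 0.0041 = $1,714.23624
City of Pellston: $418,106.4 × 0.0105 = $4,390.1172
Community College District: $418,106.4 × 0.0036 = $1,505.18304
Total = $9,143.986968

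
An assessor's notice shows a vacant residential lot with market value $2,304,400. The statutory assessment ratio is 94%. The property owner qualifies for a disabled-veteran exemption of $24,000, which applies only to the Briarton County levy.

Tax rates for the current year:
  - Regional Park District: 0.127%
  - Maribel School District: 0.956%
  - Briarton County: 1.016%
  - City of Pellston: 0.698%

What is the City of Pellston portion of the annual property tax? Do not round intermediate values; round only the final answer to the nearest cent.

Assessed value = $2,304,400 × 0.94 = $2,166,136
City of Pellston taxable value = $2,166,136 (exemption does not apply)
City of Pellston levy = $2,166,136 × 0.00698 = $15,119.62928

$15,119.63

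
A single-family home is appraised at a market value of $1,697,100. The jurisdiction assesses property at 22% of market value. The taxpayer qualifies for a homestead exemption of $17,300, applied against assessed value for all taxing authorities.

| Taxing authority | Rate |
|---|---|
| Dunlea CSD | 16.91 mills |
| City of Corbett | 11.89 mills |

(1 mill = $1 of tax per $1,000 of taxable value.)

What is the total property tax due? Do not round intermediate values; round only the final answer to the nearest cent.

$10,254.59

Assessed value = $1,697,100 × 0.22 = $373,362
Taxable value = $373,362 − $17,300 = $356,062
Dunlea CSD: $356,062 × 0.01691 = $6,021.00842
City of Corbett: $356,062 × 0.01189 = $4,233.57718
Total = $6,021.00842 + $4,233.57718 = $10,254.5856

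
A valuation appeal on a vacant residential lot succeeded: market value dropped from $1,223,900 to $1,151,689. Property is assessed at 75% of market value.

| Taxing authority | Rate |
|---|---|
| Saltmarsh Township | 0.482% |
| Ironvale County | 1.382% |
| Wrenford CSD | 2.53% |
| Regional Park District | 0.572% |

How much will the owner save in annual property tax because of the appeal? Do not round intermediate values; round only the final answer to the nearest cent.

$2,689.50

Old assessed value = $1,223,900 × 0.75 = $917,925
New assessed value = $1,151,689 × 0.75 = $863,766.75
Combined rate = 0.00482 + 0.01382 + 0.0253 + 0.00572 = 0.04966
Old tax = $917,925 × 0.04966 = $45,584.1555
New tax = $863,766.75 × 0.04966 = $42,894.656805
Reduction = $45,584.1555 − $42,894.656805 = $2,689.498695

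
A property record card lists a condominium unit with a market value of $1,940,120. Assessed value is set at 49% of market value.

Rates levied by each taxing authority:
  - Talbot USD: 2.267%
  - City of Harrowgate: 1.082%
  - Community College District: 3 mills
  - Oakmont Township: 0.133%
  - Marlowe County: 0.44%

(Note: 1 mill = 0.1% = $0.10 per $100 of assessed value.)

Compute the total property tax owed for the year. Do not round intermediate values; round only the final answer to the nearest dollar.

$40,137

Assessed value = $1,940,120 × 0.49 = $950,658.8
Talbot USD: $950,658.8 × 0.02267 = $21,551.434996
City of Harrowgate: $950,658.8 × 0.01082 = $10,286.128216
Community College District: $950,658.8 × 0.003 = $2,851.9764
Oakmont Township: $950,658.8 × 0.00133 = $1,264.376204
Marlowe County: $950,658.8 × 0.0044 = $4,182.89872
Total = $40,136.814536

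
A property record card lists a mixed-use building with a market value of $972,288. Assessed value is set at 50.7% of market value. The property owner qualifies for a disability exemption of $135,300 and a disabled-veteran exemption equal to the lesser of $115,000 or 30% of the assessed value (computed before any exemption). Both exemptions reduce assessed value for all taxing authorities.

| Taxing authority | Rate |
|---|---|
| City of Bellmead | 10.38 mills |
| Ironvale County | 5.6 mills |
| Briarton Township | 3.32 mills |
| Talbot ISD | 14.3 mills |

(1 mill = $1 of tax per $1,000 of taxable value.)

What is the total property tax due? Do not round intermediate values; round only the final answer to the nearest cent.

Assessed value = $972,288 × 0.507 = $492,950.016
Disabled-veteran exemption = min($115,000, 30% × $492,950.016) = min($115,000, $147,885.0048) = $115,000 (dollar cap binds)
Taxable value = $492,950.016 − $135,300 − $115,000 = $242,650.016
City of Bellmead: $242,650.016 × 0.01038 = $2,518.70716608
Ironvale County: $242,650.016 × 0.0056 = $1,358.8400896
Briarton Township: $242,650.016 × 0.00332 = $805.59805312
Talbot ISD: $242,650.016 × 0.0143 = $3,469.8952288
Total = $8,153.0405376

$8,153.04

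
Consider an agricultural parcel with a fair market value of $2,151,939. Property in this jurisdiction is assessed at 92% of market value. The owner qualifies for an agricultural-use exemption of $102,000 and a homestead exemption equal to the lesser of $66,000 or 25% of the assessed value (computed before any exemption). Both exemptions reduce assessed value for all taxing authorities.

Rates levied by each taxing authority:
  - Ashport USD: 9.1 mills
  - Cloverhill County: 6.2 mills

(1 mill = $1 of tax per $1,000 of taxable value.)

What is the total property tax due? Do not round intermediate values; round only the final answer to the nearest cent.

$27,720.29

Assessed value = $2,151,939 × 0.92 = $1,979,783.88
Homestead exemption = min($66,000, 25% × $1,979,783.88) = min($66,000, $494,945.97) = $66,000 (dollar cap binds)
Taxable value = $1,979,783.88 − $102,000 − $66,000 = $1,811,783.88
Ashport USD: $1,811,783.88 × 0.0091 = $16,487.233308
Cloverhill County: $1,811,783.88 × 0.0062 = $11,233.060056
Total = $27,720.293364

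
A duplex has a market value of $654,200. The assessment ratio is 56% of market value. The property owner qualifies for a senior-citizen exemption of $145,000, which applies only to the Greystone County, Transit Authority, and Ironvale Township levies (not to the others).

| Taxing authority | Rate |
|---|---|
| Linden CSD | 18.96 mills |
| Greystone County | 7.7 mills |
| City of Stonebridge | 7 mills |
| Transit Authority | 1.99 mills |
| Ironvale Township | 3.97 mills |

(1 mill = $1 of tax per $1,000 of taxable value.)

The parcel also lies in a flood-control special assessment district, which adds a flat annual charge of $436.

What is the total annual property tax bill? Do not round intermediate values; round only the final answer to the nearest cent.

Assessed value = $654,200 × 0.56 = $366,352
Linden CSD: $366,352 × 0.01896 = $6,946.03392
Greystone County: ($366,352 − $145,000) × 0.0077 = $221,352 × 0.0077 = $1,704.4104
City of Stonebridge: $366,352 × 0.007 = $2,564.464
Transit Authority: ($366,352 − $145,000) × 0.00199 = $221,352 × 0.00199 = $440.49048
Ironvale Township: ($366,352 − $145,000) × 0.00397 = $221,352 × 0.00397 = $878.76744
Levies subtotal = $12,534.16624
Total = $12,534.16624 + $436 = $12,970.16624

$12,970.17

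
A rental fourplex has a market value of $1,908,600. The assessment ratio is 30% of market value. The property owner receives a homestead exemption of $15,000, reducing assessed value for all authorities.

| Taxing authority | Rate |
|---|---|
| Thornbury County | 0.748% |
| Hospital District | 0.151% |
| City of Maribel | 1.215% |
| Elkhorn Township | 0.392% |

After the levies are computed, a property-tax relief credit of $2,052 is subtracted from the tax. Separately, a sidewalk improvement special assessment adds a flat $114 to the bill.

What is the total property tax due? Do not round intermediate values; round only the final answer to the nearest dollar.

Assessed value = $1,908,600 × 0.3 = $572,580
Taxable value = $572,580 − $15,000 = $557,580
Thornbury County: $557,580 × 0.00748 = $4,170.6984
Hospital District: $557,580 × 0.00151 = $841.9458
City of Maribel: $557,580 × 0.01215 = $6,774.597
Elkhorn Township: $557,580 × 0.00392 = $2,185.7136
Levies subtotal = $13,972.9548
After credit = $13,972.9548 − $2,052 = $11,920.9548
Total = $11,920.9548 + $114 = $12,034.9548

$12,035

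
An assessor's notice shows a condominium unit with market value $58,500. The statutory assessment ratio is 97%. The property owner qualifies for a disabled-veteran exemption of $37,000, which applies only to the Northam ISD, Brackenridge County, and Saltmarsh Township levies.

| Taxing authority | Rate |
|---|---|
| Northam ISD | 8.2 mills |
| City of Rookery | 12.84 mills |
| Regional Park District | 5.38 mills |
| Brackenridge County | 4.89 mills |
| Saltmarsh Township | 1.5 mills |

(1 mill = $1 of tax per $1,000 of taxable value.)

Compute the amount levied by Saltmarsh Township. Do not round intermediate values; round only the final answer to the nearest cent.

$29.62

Assessed value = $58,500 × 0.97 = $56,745
Saltmarsh Township taxable value = $56,745 − $37,000 = $19,745
Saltmarsh Township levy = $19,745 × 0.0015 = $29.6175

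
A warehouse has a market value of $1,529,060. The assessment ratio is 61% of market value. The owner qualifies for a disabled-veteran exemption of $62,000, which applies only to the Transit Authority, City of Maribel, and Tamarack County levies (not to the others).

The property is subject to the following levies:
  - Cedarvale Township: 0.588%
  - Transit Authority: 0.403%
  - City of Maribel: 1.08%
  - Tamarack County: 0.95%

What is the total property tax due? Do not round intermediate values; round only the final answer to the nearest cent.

$26,669.21

Assessed value = $1,529,060 × 0.61 = $932,726.6
Cedarvale Township: $932,726.6 × 0.00588 = $5,484.432408
Transit Authority: ($932,726.6 − $62,000) × 0.00403 = $870,726.6 × 0.00403 = $3,509.028198
City of Maribel: ($932,726.6 − $62,000) × 0.0108 = $870,726.6 × 0.0108 = $9,403.84728
Tamarack County: ($932,726.6 − $62,000) × 0.0095 = $870,726.6 × 0.0095 = $8,271.9027
Total = $26,669.210586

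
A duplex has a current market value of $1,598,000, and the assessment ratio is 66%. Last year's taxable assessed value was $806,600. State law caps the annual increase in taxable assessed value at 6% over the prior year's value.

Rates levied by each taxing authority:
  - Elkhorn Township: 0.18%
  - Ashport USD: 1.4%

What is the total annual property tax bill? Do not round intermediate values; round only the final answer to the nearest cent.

$13,508.94

Uncapped assessed value = $1,598,000 × 0.66 = $1,054,680
Cap limit = $806,600 × 1.06 = $854,996
Taxable assessed value = min($1,054,680, $854,996) = $854,996 (cap binds)
Elkhorn Township: $854,996 × 0.0018 = $1,538.9928
Ashport USD: $854,996 × 0.014 = $11,969.944
Total = $13,508.9368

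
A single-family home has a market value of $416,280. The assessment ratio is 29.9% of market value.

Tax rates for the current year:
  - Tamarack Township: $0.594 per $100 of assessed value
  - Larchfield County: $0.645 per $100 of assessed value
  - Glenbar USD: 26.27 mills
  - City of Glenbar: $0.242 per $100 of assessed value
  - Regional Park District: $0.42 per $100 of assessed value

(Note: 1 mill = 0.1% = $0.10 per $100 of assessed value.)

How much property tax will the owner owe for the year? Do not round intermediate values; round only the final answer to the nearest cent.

Assessed value = $416,280 × 0.299 = $124,467.72
Tamarack Township: $124,467.72 × 0.00594 = $739.3382568
Larchfield County: $124,467.72 × 0.00645 = $802.816794
Glenbar USD: $124,467.72 × 0.02627 = $3,269.7670044
City of Glenbar: $124,467.72 × 0.00242 = $301.2118824
Regional Park District: $124,467.72 × 0.0042 = $522.764424
Total = $5,635.8983616

$5,635.90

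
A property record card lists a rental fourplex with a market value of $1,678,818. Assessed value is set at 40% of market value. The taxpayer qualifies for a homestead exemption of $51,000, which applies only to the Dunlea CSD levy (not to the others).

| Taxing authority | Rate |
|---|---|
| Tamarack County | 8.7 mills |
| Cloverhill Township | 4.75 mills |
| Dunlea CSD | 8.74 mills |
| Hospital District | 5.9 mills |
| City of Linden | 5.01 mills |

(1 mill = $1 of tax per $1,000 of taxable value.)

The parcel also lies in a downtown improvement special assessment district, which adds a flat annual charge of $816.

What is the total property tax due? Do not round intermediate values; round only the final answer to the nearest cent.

Assessed value = $1,678,818 × 0.4 = $671,527.2
Tamarack County: $671,527.2 × 0.0087 = $5,842.28664
Cloverhill Township: $671,527.2 × 0.00475 = $3,189.7542
Dunlea CSD: ($671,527.2 − $51,000) × 0.00874 = $620,527.2 × 0.00874 = $5,423.407728
Hospital District: $671,527.2 × 0.0059 = $3,962.01048
City of Linden: $671,527.2 × 0.00501 = $3,364.351272
Levies subtotal = $21,781.81032
Total = $21,781.81032 + $816 = $22,597.81032

$22,597.81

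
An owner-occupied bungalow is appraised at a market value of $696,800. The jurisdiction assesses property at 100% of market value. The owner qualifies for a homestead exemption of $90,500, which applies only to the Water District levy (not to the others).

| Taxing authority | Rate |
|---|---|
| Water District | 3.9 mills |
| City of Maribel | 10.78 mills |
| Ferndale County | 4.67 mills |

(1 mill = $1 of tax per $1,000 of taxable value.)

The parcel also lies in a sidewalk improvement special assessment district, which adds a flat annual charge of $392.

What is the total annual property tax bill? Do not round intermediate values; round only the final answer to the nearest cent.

Assessed value = $696,800 × 1 = $696,800
Water District: ($696,800 − $90,500) × 0.0039 = $606,300 × 0.0039 = $2,364.57
City of Maribel: $696,800 × 0.01078 = $7,511.504
Ferndale County: $696,800 × 0.00467 = $3,254.056
Levies subtotal = $13,130.13
Total = $13,130.13 + $392 = $13,522.13

$13,522.13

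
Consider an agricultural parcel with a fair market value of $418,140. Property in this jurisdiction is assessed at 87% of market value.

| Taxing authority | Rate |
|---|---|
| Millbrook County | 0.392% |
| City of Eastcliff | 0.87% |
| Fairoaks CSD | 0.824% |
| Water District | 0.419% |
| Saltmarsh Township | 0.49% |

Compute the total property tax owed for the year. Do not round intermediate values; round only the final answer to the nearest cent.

$10,895.26

Assessed value = $418,140 × 0.87 = $363,781.8
Millbrook County: $363,781.8 × 0.00392 = $1,426.024656
City of Eastcliff: $363,781.8 × 0.0087 = $3,164.90166
Fairoaks CSD: $363,781.8 × 0.00824 = $2,997.562032
Water District: $363,781.8 × 0.00419 = $1,524.245742
Saltmarsh Township: $363,781.8 × 0.0049 = $1,782.53082
Total = $1,426.024656 + $3,164.90166 + $2,997.562032 + $1,524.245742 + $1,782.53082 = $10,895.26491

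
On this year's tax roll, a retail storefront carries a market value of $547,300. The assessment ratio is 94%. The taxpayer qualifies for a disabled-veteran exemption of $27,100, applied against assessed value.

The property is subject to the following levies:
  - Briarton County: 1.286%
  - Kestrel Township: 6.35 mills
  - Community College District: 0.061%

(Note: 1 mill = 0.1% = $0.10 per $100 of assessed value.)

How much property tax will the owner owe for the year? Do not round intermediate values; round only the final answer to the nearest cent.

$9,659.51

Assessed value = $547,300 × 0.94 = $514,462
Taxable value = $514,462 − $27,100 = $487,362
Briarton County: $487,362 × 0.01286 = $6,267.47532
Kestrel Township: $487,362 × 0.00635 = $3,094.7487
Community College District: $487,362 × 0.00061 = $297.29082
Total = $9,659.51484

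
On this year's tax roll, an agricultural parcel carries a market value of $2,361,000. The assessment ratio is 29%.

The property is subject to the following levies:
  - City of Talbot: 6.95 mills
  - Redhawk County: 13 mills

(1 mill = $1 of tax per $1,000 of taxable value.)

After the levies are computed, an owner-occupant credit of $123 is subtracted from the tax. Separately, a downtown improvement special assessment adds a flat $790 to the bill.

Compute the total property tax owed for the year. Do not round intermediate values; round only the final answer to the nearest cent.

$14,326.57

Assessed value = $2,361,000 × 0.29 = $684,690
City of Talbot: $684,690 × 0.00695 = $4,758.5955
Redhawk County: $684,690 × 0.013 = $8,900.97
Levies subtotal = $13,659.5655
After credit = $13,659.5655 − $123 = $13,536.5655
Total = $13,536.5655 + $790 = $14,326.5655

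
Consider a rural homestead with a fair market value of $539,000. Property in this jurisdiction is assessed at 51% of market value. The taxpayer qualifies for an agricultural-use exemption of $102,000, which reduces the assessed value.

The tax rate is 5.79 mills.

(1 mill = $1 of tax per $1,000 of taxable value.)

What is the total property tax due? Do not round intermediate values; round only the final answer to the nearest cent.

Assessed value = $539,000 × 0.51 = $274,890
Taxable value = $274,890 − $102,000 = $172,890
Tax = $172,890 × 0.00579 = $1,001.0331

$1,001.03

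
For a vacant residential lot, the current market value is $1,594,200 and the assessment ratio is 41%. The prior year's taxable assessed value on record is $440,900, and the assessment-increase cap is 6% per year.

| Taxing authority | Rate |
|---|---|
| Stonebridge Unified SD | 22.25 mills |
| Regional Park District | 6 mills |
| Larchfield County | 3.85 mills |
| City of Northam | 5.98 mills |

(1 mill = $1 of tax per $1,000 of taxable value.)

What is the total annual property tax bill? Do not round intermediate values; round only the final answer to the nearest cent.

Uncapped assessed value = $1,594,200 × 0.41 = $653,622
Cap limit = $440,900 × 1.06 = $467,354
Taxable assessed value = min($653,622, $467,354) = $467,354 (cap binds)
Stonebridge Unified SD: $467,354 × 0.02225 = $10,398.6265
Regional Park District: $467,354 × 0.006 = $2,804.124
Larchfield County: $467,354 × 0.00385 = $1,799.3129
City of Northam: $467,354 × 0.00598 = $2,794.77692
Total = $17,796.84032

$17,796.84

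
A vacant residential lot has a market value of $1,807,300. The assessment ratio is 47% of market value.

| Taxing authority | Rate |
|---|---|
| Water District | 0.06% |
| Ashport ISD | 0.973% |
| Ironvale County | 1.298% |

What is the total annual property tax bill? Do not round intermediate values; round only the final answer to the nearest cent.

Assessed value = $1,807,300 × 0.47 = $849,431
Water District: $849,431 × 0.0006 = $509.6586
Ashport ISD: $849,431 × 0.00973 = $8,264.96363
Ironvale County: $849,431 × 0.01298 = $11,025.61438
Total = $509.6586 + $8,264.96363 + $11,025.61438 = $19,800.23661

$19,800.24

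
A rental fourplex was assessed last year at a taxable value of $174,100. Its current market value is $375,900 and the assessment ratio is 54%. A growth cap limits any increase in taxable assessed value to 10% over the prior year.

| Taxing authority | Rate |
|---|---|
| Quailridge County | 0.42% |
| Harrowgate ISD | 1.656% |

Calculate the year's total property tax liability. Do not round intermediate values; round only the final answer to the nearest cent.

Uncapped assessed value = $375,900 × 0.54 = $202,986
Cap limit = $174,100 × 1.1 = $191,510
Taxable assessed value = min($202,986, $191,510) = $191,510 (cap binds)
Quailridge County: $191,510 × 0.0042 = $804.342
Harrowgate ISD: $191,510 × 0.01656 = $3,171.4056
Total = $3,975.7476

$3,975.75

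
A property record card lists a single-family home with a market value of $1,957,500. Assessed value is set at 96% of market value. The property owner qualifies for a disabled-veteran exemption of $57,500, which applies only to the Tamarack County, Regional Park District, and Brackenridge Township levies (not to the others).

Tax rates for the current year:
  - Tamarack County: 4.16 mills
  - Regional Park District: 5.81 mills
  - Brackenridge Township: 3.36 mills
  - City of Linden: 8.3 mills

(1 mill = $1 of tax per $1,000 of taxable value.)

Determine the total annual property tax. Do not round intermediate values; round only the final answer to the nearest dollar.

Assessed value = $1,957,500 × 0.96 = $1,879,200
Tamarack County: ($1,879,200 − $57,500) × 0.00416 = $1,821,700 × 0.00416 = $7,578.272
Regional Park District: ($1,879,200 − $57,500) × 0.00581 = $1,821,700 × 0.00581 = $10,584.077
Brackenridge Township: ($1,879,200 − $57,500) × 0.00336 = $1,821,700 × 0.00336 = $6,120.912
City of Linden: $1,879,200 × 0.0083 = $15,597.36
Total = $39,880.621

$39,881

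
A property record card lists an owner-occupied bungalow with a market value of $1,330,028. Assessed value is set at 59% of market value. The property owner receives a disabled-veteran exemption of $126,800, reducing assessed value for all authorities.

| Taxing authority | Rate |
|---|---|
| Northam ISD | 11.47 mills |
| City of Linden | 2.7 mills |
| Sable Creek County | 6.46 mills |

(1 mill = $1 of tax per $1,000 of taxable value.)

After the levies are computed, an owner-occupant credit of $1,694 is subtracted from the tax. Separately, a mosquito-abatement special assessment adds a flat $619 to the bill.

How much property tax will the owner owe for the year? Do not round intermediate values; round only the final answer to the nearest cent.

$12,497.82

Assessed value = $1,330,028 × 0.59 = $784,716.52
Taxable value = $784,716.52 − $126,800 = $657,916.52
Northam ISD: $657,916.52 × 0.01147 = $7,546.3024844
City of Linden: $657,916.52 × 0.0027 = $1,776.374604
Sable Creek County: $657,916.52 × 0.00646 = $4,250.1407192
Levies subtotal = $13,572.8178076
After credit = $13,572.8178076 − $1,694 = $11,878.8178076
Total = $11,878.8178076 + $619 = $12,497.8178076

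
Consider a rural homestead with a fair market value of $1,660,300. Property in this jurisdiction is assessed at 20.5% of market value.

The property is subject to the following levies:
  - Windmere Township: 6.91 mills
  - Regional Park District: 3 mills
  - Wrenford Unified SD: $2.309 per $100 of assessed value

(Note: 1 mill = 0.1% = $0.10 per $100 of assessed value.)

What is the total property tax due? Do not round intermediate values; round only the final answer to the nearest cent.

Assessed value = $1,660,300 × 0.205 = $340,361.5
Windmere Township: $340,361.5 × 0.00691 = $2,351.897965
Regional Park District: $340,361.5 × 0.003 = $1,021.0845
Wrenford Unified SD: $340,361.5 × 0.02309 = $7,858.947035
Total = $11,231.9295

$11,231.93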